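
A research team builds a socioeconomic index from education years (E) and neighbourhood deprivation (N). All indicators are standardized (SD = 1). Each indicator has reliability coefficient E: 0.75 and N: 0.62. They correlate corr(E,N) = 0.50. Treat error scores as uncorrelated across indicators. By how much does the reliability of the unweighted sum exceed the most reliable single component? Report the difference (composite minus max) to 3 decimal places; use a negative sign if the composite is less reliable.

Var(sum) = 2 + 1 = 3; true-score variance = 1.37 + 1 = 2.37; composite reliability = 0.7900.
Max component reliability = 0.7500.
Difference = 0.7900 − 0.7500 = 0.040.

0.040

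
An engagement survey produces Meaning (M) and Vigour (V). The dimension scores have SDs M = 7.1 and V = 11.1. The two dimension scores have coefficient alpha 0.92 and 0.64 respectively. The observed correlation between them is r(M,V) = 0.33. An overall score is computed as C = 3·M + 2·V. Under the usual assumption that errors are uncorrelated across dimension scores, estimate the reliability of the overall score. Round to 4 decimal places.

Var(C) = 3²·7.1² + 2²·11.1² + 2·[6·7.1·11.1·0.33] = 946.53 + 312.088 = 1258.62.
With uncorrelated errors the cross-covariances are all true-score covariance, so they carry over unchanged; only the diagonal terms shrink to ρᵢσᵢ².
True-score variance = [3²·7.1²·0.92 + 2²·11.1²·0.64] + 312.088 = 732.812 + 312.088 = 1044.9.
Reliability = 1044.9 / 1258.62 = 0.8302.

0.8302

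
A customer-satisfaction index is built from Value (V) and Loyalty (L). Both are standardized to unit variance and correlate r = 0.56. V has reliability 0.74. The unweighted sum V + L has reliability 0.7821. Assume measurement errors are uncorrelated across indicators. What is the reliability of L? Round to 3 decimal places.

0.580

Var(V+L) = 2 + 2·0.56 = 3.120.
True-score variance = ρ_V + ρ_L + 2·0.56, so 0.7821 = (0.74 + ρ_L + 1.12) / 3.120.
ρ_L = 0.7821·3.120 − 0.74 − 1.12 = 0.580.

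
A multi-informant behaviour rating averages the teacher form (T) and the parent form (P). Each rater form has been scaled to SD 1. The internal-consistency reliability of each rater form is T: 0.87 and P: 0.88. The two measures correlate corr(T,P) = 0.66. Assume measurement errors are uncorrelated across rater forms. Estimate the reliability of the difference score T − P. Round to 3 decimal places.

0.632

Var(T−P) = 1 + 1 − 2·0.66 = 2 − 1.32 = 0.68.
With uncorrelated errors the cross-covariances are all true-score covariance, so they carry over unchanged; only the diagonal terms shrink to ρᵢσᵢ².
True-score variance = [0.87 + 0.88] − 1.32 = 1.75 − 1.32 = 0.43.
Reliability = 0.43 / 0.68 = 0.632.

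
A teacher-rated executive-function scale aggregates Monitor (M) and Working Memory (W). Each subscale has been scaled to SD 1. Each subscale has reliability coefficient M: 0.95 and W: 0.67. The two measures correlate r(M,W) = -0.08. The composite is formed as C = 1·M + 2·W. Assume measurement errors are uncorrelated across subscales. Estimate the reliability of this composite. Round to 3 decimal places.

Var(C) = 1 + 2² + 2·[2·(-0.08)] = 5 − 0.32 = 4.68.
Under uncorrelated errors the observed covariances equal the true-score covariances, so only the own-variance terms attenuate.
True-score variance = [0.95 + 2²·0.67] − 0.32 = 3.63 − 0.32 = 3.31.
Reliability = 3.31 / 4.68 = 0.707.

0.707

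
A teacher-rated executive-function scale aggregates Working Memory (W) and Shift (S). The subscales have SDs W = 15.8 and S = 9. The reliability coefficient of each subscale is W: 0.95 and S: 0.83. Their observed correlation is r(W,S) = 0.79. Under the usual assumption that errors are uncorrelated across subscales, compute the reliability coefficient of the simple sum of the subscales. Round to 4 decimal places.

0.9527

Var(W+S) = 15.8² + 9² + 2·[15.8·9·0.79] = 330.64 + 224.676 = 555.316.
Because errors are independent across components, Cov(Tᵢ,Tⱼ) = Cov(Xᵢ,Xⱼ); the off-diagonal part of the true-score variance is the same as above.
True-score variance = [15.8²·0.95 + 9²·0.83] + 224.676 = 304.388 + 224.676 = 529.064.
Reliability = 529.064 / 555.316 = 0.9527.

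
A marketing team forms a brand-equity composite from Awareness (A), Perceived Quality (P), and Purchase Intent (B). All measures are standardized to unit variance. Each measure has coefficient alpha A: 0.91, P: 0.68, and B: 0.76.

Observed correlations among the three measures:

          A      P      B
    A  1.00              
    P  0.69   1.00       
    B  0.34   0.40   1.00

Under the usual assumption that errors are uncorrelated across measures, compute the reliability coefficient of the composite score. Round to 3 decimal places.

0.889

Var(A+P+B) = 3 + 2·[0.69 + 0.34 + 0.40] = 3 + 2.86 = 5.86.
Because errors are independent across components, Cov(Tᵢ,Tⱼ) = Cov(Xᵢ,Xⱼ); the off-diagonal part of the true-score variance is the same as above.
True-score variance = [0.91 + 0.68 + 0.76] + 2.86 = 2.35 + 2.86 = 5.21.
Reliability = 5.21 / 5.86 = 0.889.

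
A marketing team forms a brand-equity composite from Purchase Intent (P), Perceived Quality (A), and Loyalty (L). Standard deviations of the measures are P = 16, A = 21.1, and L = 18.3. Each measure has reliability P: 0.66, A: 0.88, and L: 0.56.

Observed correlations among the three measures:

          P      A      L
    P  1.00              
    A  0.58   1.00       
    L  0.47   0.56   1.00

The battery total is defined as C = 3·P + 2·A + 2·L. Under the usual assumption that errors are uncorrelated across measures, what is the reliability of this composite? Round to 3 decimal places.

Var(C) = 3²·16² + 2²·21.1² + 2²·18.3² + 2·[6·16·21.1·0.58 + 6·16·18.3·0.47 + 4·21.1·18.3·0.56] = 5424.4 + 5730.95 = 11155.4.
With uncorrelated errors the cross-covariances are all true-score covariance, so they carry over unchanged; only the diagonal terms shrink to ρᵢσᵢ².
True-score variance = [3²·16²·0.66 + 2²·21.1²·0.88 + 2²·18.3²·0.56] + 5730.95 = 3837.93 + 5730.95 = 9568.88.
Reliability = 9568.88 / 11155.4 = 0.858.

0.858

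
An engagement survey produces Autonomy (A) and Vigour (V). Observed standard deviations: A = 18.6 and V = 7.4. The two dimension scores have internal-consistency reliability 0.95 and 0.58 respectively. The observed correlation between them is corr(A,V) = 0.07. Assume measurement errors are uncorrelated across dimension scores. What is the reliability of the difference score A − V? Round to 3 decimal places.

0.894

Var(A−V) = 18.6² + 7.4² − 2·18.6·7.4·0.07 = 400.72 − 19.2696 = 381.45.
Under uncorrelated errors the observed covariances equal the true-score covariances, so only the own-variance terms attenuate.
True-score variance = [18.6²·0.95 + 7.4²·0.58] − 19.2696 = 360.423 − 19.2696 = 341.153.
Reliability = 341.153 / 381.45 = 0.894.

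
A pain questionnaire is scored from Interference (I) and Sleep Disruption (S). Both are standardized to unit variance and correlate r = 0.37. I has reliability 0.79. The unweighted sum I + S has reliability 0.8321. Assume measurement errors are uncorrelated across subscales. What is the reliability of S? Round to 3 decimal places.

0.750

Var(I+S) = 2 + 2·0.37 = 2.740.
True-score variance = ρ_I + ρ_S + 2·0.37, so 0.8321 = (0.79 + ρ_S + 0.74) / 2.740.
ρ_S = 0.8321·2.740 − 0.79 − 0.74 = 0.750.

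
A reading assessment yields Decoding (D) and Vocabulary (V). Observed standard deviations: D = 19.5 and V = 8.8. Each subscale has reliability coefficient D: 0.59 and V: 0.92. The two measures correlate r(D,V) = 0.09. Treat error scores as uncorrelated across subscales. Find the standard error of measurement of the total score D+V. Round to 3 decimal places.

Var(total) = 457.69 + 30.888 = 488.578.
True-score variance = 295.592 + 30.888 = 326.48, so reliability = 0.6682.
Error variance = 488.578 − 326.48 = 162.098; SEM = √162.098 = 12.732.

12.732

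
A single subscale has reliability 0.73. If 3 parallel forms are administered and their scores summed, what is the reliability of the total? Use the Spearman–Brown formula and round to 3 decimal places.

0.890

ρ_k = kρ / (1 + (k−1)ρ) = 3·0.73 / (1 + 2·0.73) = 2.190 / 2.460 = 0.890.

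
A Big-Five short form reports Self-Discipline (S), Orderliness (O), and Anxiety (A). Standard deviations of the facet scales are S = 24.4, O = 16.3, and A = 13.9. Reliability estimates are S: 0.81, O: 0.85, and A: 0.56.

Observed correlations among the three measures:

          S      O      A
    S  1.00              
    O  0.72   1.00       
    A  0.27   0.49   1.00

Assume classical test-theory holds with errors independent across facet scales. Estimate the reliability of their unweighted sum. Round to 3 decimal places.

Var(S+O+A) = 24.4² + 16.3² + 13.9² + 2·[24.4·16.3·0.72 + 24.4·13.9·0.27 + 16.3·13.9·0.49] = 1054.26 + 977.902 = 2032.16.
With uncorrelated errors the cross-covariances are all true-score covariance, so they carry over unchanged; only the diagonal terms shrink to ρᵢσᵢ².
True-score variance = [24.4²·0.81 + 16.3²·0.85 + 13.9²·0.56] + 977.902 = 816.276 + 977.902 = 1794.18.
Reliability = 1794.18 / 2032.16 = 0.883.

0.883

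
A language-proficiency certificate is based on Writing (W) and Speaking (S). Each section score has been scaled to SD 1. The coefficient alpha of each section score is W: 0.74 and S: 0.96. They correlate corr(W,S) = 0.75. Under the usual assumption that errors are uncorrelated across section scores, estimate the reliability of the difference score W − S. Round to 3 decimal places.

Var(W−S) = 1 + 1 − 2·0.75 = 2 − 1.5 = 0.5.
With uncorrelated errors the cross-covariances are all true-score covariance, so they carry over unchanged; only the diagonal terms shrink to ρᵢσᵢ².
True-score variance = [0.74 + 0.96] − 1.5 = 1.7 − 1.5 = 0.2.
Reliability = 0.2 / 0.5 = 0.400.

0.400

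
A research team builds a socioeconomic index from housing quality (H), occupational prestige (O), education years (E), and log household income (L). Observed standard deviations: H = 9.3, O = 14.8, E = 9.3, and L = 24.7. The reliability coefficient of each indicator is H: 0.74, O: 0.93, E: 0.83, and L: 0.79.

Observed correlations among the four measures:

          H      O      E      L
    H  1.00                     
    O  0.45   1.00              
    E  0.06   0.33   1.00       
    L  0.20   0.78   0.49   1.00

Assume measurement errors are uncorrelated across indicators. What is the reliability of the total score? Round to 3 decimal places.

Var(H+O+E+L) = 9.3² + 14.8² + 9.3² + 24.7² + 2·[9.3·14.8·0.45 + 9.3·9.3·0.06 + 9.3·24.7·0.20 + 14.8·9.3·0.33 + 14.8·24.7·0.78 + 9.3·24.7·0.49] = 1002.11 + 1112.37 = 2114.48.
Because errors are independent across components, Cov(Tᵢ,Tⱼ) = Cov(Xᵢ,Xⱼ); the off-diagonal part of the true-score variance is the same as above.
True-score variance = [9.3²·0.74 + 14.8²·0.93 + 9.3²·0.83 + 24.7²·0.79] + 1112.37 = 821.468 + 1112.37 = 1933.84.
Reliability = 1933.84 / 2114.48 = 0.915.

0.915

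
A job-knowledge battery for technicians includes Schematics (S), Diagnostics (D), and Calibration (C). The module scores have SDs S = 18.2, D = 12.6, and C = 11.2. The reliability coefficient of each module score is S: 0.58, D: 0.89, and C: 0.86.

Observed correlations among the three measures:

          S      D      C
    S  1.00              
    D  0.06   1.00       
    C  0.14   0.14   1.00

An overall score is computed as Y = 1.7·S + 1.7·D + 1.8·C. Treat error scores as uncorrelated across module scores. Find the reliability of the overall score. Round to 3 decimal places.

Var(Y) = 1.7²·18.2² + 1.7²·12.6² + 1.8²·11.2² + 2·[2.89·18.2·12.6·0.06 + 3.06·18.2·11.2·0.14 + 3.06·12.6·11.2·0.14] = 1822.53 + 375.09 = 2197.62.
Under uncorrelated errors the observed covariances equal the true-score covariances, so only the own-variance terms attenuate.
True-score variance = [1.7²·18.2²·0.58 + 1.7²·12.6²·0.89 + 1.8²·11.2²·0.86] + 375.09 = 1313.1 + 375.09 = 1688.19.
Reliability = 1688.19 / 2197.62 = 0.768.

0.768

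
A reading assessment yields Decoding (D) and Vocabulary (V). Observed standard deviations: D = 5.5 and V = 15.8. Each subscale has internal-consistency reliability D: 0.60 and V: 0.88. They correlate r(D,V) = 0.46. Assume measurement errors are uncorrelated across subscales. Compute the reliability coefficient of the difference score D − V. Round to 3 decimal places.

0.790

Var(D−V) = 5.5² + 15.8² − 2·5.5·15.8·0.46 = 279.89 − 79.948 = 199.942.
With uncorrelated errors the cross-covariances are all true-score covariance, so they carry over unchanged; only the diagonal terms shrink to ρᵢσᵢ².
True-score variance = [5.5²·0.60 + 15.8²·0.88] − 79.948 = 237.833 − 79.948 = 157.885.
Reliability = 157.885 / 199.942 = 0.790.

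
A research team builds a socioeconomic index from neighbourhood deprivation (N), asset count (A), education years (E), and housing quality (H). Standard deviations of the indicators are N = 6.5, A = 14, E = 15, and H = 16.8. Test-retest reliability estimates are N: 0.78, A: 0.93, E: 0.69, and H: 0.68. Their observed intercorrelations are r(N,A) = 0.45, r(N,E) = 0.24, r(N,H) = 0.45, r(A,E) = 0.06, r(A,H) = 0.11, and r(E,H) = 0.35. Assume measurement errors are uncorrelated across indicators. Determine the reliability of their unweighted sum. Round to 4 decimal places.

0.8506

Var(N+A+E+H) = 6.5² + 14² + 15² + 16.8² + 2·[6.5·14·0.45 + 6.5·15·0.24 + 6.5·16.8·0.45 + 14·15·0.06 + 14·16.8·0.11 + 15·16.8·0.35] = 745.49 + 480.324 = 1225.81.
Under uncorrelated errors the observed covariances equal the true-score covariances, so only the own-variance terms attenuate.
True-score variance = [6.5²·0.78 + 14²·0.93 + 15²·0.69 + 16.8²·0.68] + 480.324 = 562.408 + 480.324 = 1042.73.
Reliability = 1042.73 / 1225.81 = 0.8506.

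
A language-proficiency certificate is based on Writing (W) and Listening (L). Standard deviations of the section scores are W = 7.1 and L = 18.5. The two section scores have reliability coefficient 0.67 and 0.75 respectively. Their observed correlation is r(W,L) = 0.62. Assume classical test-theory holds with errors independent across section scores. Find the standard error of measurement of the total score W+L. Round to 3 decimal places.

10.109

Var(total) = 392.66 + 162.874 = 555.534.
True-score variance = 290.462 + 162.874 = 453.336, so reliability = 0.8160.
Error variance = 555.534 − 453.336 = 102.198; SEM = √102.198 = 10.109.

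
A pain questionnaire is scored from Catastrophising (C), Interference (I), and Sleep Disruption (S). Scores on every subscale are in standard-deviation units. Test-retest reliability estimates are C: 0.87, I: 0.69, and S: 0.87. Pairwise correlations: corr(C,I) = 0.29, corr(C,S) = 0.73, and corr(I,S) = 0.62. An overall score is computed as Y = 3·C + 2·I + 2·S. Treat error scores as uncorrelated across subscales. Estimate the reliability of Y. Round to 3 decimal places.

0.914

Var(Y) = 3² + 2² + 2² + 2·[6·0.29 + 6·0.73 + 4·0.62] = 17 + 17.2 = 34.2.
With uncorrelated errors the cross-covariances are all true-score covariance, so they carry over unchanged; only the diagonal terms shrink to ρᵢσᵢ².
True-score variance = [3²·0.87 + 2²·0.69 + 2²·0.87] + 17.2 = 14.07 + 17.2 = 31.27.
Reliability = 31.27 / 34.2 = 0.914.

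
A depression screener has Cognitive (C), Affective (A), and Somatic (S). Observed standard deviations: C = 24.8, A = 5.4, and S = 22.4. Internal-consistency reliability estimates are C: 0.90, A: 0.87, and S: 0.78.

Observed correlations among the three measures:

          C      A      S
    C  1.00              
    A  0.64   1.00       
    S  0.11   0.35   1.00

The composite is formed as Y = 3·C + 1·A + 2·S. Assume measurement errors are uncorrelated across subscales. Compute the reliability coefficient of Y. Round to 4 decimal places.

0.8889

Var(Y) = 3²·24.8² + 5.4² + 2²·22.4² + 2·[3·24.8·5.4·0.64 + 6·24.8·22.4·0.11 + 2·5.4·22.4·0.35] = 7571.56 + 1416.88 = 8988.44.
Because errors are independent across components, Cov(Tᵢ,Tⱼ) = Cov(Xᵢ,Xⱼ); the off-diagonal part of the true-score variance is the same as above.
True-score variance = [3²·24.8²·0.90 + 5.4²·0.87 + 2²·22.4²·0.78] + 1416.88 = 6572.68 + 1416.88 = 7989.57.
Reliability = 7989.57 / 8988.44 = 0.8889.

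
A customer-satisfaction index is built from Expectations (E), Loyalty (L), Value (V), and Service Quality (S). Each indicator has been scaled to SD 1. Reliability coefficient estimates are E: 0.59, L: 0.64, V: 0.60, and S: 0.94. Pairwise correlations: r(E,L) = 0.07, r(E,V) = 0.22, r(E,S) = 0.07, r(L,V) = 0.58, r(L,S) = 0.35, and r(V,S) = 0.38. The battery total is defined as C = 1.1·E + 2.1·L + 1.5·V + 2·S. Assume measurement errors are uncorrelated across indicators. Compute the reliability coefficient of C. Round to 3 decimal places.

0.854

Var(C) = 1.1² + 2.1² + 1.5² + 2² + 2·[2.31·0.07 + 1.65·0.22 + 2.2·0.07 + 3.15·0.58 + 4.2·0.35 + 3·0.38] = 11.87 + 10.2314 = 22.1014.
Under uncorrelated errors the observed covariances equal the true-score covariances, so only the own-variance terms attenuate.
True-score variance = [1.1²·0.59 + 2.1²·0.64 + 1.5²·0.60 + 2²·0.94] + 10.2314 = 8.6463 + 10.2314 = 18.8777.
Reliability = 18.8777 / 22.1014 = 0.854.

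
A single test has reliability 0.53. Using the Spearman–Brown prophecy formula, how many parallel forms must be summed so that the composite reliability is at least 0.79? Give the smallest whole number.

k ≥ ρ*(1−ρ₁)/(ρ₁(1−ρ*)) = 0.79·0.47 / (0.53·0.21) = 3.336.
Smallest integer k = 4.

4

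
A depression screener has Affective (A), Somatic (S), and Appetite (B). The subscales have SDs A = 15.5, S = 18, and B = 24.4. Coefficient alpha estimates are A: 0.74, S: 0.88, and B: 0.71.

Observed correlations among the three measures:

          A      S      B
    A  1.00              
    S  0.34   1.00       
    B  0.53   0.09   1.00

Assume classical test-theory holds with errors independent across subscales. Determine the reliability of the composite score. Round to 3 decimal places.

Var(A+S+B) = 15.5² + 18² + 24.4² + 2·[15.5·18·0.34 + 15.5·24.4·0.53 + 18·24.4·0.09] = 1159.61 + 669.668 = 1829.28.
Under uncorrelated errors the observed covariances equal the true-score covariances, so only the own-variance terms attenuate.
True-score variance = [15.5²·0.74 + 18²·0.88 + 24.4²·0.71] + 669.668 = 885.611 + 669.668 = 1555.28.
Reliability = 1555.28 / 1829.28 = 0.850.

0.850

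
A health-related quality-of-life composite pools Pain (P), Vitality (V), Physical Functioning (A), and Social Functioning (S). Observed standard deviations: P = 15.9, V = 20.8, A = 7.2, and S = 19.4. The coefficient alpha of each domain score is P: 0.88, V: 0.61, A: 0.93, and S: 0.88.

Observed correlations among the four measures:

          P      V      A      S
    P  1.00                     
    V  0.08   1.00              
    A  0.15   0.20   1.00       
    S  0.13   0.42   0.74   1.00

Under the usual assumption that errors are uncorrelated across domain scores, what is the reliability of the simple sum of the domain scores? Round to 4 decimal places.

Var(P+V+A+S) = 15.9² + 20.8² + 7.2² + 19.4² + 2·[15.9·20.8·0.08 + 15.9·7.2·0.15 + 15.9·19.4·0.13 + 20.8·7.2·0.20 + 20.8·19.4·0.42 + 7.2·19.4·0.74] = 1113.65 + 773.046 = 1886.7.
Under uncorrelated errors the observed covariances equal the true-score covariances, so only the own-variance terms attenuate.
True-score variance = [15.9²·0.88 + 20.8²·0.61 + 7.2²·0.93 + 19.4²·0.88] + 773.046 = 865.791 + 773.046 = 1638.84.
Reliability = 1638.84 / 1886.7 = 0.8686.

0.8686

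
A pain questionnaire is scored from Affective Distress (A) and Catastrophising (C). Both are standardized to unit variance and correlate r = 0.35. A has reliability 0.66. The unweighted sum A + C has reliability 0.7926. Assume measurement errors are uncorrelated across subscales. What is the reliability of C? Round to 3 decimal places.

0.780

Var(A+C) = 2 + 2·0.35 = 2.700.
True-score variance = ρ_A + ρ_C + 2·0.35, so 0.7926 = (0.66 + ρ_C + 0.70) / 2.700.
ρ_C = 0.7926·2.700 − 0.66 − 0.70 = 0.780.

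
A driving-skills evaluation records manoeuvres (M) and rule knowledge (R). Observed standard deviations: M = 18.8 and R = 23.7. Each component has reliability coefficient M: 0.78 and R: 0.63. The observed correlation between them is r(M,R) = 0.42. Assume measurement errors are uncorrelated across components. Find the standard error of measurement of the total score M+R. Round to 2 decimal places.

Var(total) = 915.13 + 374.27 = 1289.4.
True-score variance = 629.548 + 374.27 = 1003.82, so reliability = 0.7785.
Error variance = 1289.4 − 1003.82 = 285.582; SEM = √285.582 = 16.90.

16.90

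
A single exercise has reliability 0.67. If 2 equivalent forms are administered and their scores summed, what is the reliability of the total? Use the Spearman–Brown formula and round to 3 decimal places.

0.802

ρ_k = kρ / (1 + (k−1)ρ) = 2·0.67 / (1 + 1·0.67) = 1.340 / 1.670 = 0.802.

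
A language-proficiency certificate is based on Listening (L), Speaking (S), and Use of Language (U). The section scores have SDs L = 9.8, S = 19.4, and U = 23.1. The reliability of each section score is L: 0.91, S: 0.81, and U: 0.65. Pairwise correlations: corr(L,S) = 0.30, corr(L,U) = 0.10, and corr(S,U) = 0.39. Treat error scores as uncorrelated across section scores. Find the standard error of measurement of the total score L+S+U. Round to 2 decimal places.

Var(total) = 1006.01 + 508.897 = 1514.91.
True-score variance = 739.095 + 508.897 = 1247.99, so reliability = 0.8238.
Error variance = 1514.91 − 1247.99 = 266.916; SEM = √266.916 = 16.34.

16.34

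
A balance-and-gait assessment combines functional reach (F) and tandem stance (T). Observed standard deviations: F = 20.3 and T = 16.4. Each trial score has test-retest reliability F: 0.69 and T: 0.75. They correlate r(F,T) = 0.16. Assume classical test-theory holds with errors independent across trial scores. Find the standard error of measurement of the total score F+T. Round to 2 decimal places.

13.96

Var(total) = 681.05 + 106.534 = 787.584.
True-score variance = 486.062 + 106.534 = 592.596, so reliability = 0.7524.
Error variance = 787.584 − 592.596 = 194.988; SEM = √194.988 = 13.96.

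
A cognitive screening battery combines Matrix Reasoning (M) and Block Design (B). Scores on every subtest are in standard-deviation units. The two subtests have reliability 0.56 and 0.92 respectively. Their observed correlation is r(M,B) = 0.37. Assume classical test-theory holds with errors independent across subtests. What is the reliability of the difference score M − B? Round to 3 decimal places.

0.587

Var(M−B) = 1 + 1 − 2·0.37 = 2 − 0.74 = 1.26.
With uncorrelated errors the cross-covariances are all true-score covariance, so they carry over unchanged; only the diagonal terms shrink to ρᵢσᵢ².
True-score variance = [0.56 + 0.92] − 0.74 = 1.48 − 0.74 = 0.74.
Reliability = 0.74 / 1.26 = 0.587.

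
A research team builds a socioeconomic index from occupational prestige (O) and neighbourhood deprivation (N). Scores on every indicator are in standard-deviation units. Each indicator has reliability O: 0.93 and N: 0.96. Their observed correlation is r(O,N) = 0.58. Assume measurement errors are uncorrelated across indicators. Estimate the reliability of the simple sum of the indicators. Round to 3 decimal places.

Var(O+N) = 2 + 2·[0.58] = 2 + 1.16 = 3.16.
With uncorrelated errors the cross-covariances are all true-score covariance, so they carry over unchanged; only the diagonal terms shrink to ρᵢσᵢ².
True-score variance = [0.93 + 0.96] + 1.16 = 1.89 + 1.16 = 3.05.
Reliability = 3.05 / 3.16 = 0.965.

0.965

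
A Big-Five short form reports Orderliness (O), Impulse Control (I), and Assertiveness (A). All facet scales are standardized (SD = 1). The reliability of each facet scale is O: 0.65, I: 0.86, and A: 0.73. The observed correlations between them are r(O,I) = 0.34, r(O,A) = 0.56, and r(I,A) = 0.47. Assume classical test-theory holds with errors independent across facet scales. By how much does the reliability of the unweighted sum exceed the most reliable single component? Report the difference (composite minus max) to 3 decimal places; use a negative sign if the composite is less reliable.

Var(sum) = 3 + 2.74 = 5.74; true-score variance = 2.24 + 2.74 = 4.98; composite reliability = 0.8676.
Max component reliability = 0.8600.
Difference = 0.8676 − 0.8600 = 0.008.

0.008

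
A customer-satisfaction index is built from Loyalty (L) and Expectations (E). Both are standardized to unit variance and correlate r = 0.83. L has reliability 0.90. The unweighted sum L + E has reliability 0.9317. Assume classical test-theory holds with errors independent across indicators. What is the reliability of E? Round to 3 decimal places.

0.850

Var(L+E) = 2 + 2·0.83 = 3.660.
True-score variance = ρ_L + ρ_E + 2·0.83, so 0.9317 = (0.90 + ρ_E + 1.66) / 3.660.
ρ_E = 0.9317·3.660 − 0.90 − 1.66 = 0.850.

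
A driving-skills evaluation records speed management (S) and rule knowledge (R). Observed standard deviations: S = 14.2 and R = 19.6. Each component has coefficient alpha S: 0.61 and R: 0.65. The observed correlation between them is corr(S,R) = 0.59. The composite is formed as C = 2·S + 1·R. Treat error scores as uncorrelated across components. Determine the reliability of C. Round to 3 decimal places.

0.757

Var(C) = 2²·14.2² + 19.6² + 2·[2·14.2·19.6·0.59] = 1190.72 + 656.835 = 1847.56.
With uncorrelated errors the cross-covariances are all true-score covariance, so they carry over unchanged; only the diagonal terms shrink to ρᵢσᵢ².
True-score variance = [2²·14.2²·0.61 + 19.6²·0.65] + 656.835 = 741.706 + 656.835 = 1398.54.
Reliability = 1398.54 / 1847.56 = 0.757.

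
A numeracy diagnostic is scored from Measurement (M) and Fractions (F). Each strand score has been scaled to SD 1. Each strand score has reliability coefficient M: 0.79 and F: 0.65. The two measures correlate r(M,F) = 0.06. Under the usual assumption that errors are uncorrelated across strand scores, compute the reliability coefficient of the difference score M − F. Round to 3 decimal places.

Var(M−F) = 1 + 1 − 2·0.06 = 2 − 0.12 = 1.88.
With uncorrelated errors the cross-covariances are all true-score covariance, so they carry over unchanged; only the diagonal terms shrink to ρᵢσᵢ².
True-score variance = [0.79 + 0.65] − 0.12 = 1.44 − 0.12 = 1.32.
Reliability = 1.32 / 1.88 = 0.702.

0.702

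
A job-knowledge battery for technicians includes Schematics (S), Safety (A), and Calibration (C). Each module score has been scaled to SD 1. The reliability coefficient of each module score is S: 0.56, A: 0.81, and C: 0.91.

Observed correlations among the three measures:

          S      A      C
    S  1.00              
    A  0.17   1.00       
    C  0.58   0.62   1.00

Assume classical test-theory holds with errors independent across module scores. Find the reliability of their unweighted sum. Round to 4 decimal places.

Var(S+A+C) = 3 + 2·[0.17 + 0.58 + 0.62] = 3 + 2.74 = 5.74.
Under uncorrelated errors the observed covariances equal the true-score covariances, so only the own-variance terms attenuate.
True-score variance = [0.56 + 0.81 + 0.91] + 2.74 = 2.28 + 2.74 = 5.02.
Reliability = 5.02 / 5.74 = 0.8746.

0.8746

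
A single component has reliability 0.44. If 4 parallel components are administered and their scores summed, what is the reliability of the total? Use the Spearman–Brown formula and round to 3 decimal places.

0.759

ρ_k = kρ / (1 + (k−1)ρ) = 4·0.44 / (1 + 3·0.44) = 1.760 / 2.320 = 0.759.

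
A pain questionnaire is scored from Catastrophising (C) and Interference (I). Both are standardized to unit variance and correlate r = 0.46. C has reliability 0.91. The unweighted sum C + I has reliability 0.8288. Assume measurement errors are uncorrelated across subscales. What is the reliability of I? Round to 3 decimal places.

0.590

Var(C+I) = 2 + 2·0.46 = 2.920.
True-score variance = ρ_C + ρ_I + 2·0.46, so 0.8288 = (0.91 + ρ_I + 0.92) / 2.920.
ρ_I = 0.8288·2.920 − 0.91 − 0.92 = 0.590.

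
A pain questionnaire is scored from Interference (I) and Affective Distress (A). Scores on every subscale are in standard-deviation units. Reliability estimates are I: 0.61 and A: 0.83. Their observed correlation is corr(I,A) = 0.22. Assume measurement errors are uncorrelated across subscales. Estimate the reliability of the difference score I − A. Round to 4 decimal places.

0.6410

Var(I−A) = 1 + 1 − 2·0.22 = 2 − 0.44 = 1.56.
With uncorrelated errors the cross-covariances are all true-score covariance, so they carry over unchanged; only the diagonal terms shrink to ρᵢσᵢ².
True-score variance = [0.61 + 0.83] − 0.44 = 1.44 − 0.44 = 1.
Reliability = 1 / 1.56 = 0.6410.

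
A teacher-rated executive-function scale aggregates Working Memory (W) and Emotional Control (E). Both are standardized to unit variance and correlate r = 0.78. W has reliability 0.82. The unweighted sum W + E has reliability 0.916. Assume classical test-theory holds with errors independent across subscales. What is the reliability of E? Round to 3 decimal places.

Var(W+E) = 2 + 2·0.78 = 3.560.
True-score variance = ρ_W + ρ_E + 2·0.78, so 0.916 = (0.82 + ρ_E + 1.56) / 3.560.
ρ_E = 0.916·3.560 − 0.82 − 1.56 = 0.881.

0.881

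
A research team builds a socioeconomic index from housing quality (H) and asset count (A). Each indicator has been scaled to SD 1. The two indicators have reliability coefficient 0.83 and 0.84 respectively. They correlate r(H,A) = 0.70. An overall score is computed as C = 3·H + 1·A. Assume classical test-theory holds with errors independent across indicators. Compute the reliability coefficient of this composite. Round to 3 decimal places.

Var(C) = 3² + 1 + 2·[3·0.70] = 10 + 4.2 = 14.2.
Because errors are independent across components, Cov(Tᵢ,Tⱼ) = Cov(Xᵢ,Xⱼ); the off-diagonal part of the true-score variance is the same as above.
True-score variance = [3²·0.83 + 0.84] + 4.2 = 8.31 + 4.2 = 12.51.
Reliability = 12.51 / 14.2 = 0.881.

0.881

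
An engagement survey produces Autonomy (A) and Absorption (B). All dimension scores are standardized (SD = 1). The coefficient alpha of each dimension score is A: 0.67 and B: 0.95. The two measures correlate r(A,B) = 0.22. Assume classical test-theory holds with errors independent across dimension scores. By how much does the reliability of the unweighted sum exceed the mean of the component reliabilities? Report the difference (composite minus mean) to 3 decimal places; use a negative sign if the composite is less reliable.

0.034

Var(sum) = 2 + 0.44 = 2.44; true-score variance = 1.62 + 0.44 = 2.06; composite reliability = 0.8443.
Mean component reliability = 0.8100.
Difference = 0.8443 − 0.8100 = 0.034.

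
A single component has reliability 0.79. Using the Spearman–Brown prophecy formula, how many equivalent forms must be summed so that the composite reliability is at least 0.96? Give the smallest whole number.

k ≥ ρ*(1−ρ₁)/(ρ₁(1−ρ*)) = 0.96·0.21 / (0.79·0.04) = 6.380.
Smallest integer k = 7.

7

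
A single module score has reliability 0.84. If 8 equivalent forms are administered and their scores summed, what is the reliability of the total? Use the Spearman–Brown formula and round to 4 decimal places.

0.9767

ρ_k = kρ / (1 + (k−1)ρ) = 8·0.84 / (1 + 7·0.84) = 6.720 / 6.880 = 0.9767.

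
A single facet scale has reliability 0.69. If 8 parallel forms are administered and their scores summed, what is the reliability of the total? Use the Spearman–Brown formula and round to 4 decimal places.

ρ_k = kρ / (1 + (k−1)ρ) = 8·0.69 / (1 + 7·0.69) = 5.520 / 5.830 = 0.9468.

0.9468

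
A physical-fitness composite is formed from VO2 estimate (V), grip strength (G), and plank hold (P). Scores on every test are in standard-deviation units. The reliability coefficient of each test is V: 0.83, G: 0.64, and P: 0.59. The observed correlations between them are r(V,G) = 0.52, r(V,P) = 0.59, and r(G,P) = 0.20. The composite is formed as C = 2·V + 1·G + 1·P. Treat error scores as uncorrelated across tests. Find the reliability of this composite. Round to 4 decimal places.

0.8662

Var(C) = 2² + 1 + 1 + 2·[2·0.52 + 2·0.59 + 0.20] = 6 + 4.84 = 10.84.
Under uncorrelated errors the observed covariances equal the true-score covariances, so only the own-variance terms attenuate.
True-score variance = [2²·0.83 + 0.64 + 0.59] + 4.84 = 4.55 + 4.84 = 9.39.
Reliability = 9.39 / 10.84 = 0.8662.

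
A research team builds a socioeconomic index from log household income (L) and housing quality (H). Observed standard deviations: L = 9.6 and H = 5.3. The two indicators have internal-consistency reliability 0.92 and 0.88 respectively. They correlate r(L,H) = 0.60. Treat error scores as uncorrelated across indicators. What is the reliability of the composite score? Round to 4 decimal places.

Var(L+H) = 9.6² + 5.3² + 2·[9.6·5.3·0.60] = 120.25 + 61.056 = 181.306.
With uncorrelated errors the cross-covariances are all true-score covariance, so they carry over unchanged; only the diagonal terms shrink to ρᵢσᵢ².
True-score variance = [9.6²·0.92 + 5.3²·0.88] + 61.056 = 109.506 + 61.056 = 170.562.
Reliability = 170.562 / 181.306 = 0.9407.

0.9407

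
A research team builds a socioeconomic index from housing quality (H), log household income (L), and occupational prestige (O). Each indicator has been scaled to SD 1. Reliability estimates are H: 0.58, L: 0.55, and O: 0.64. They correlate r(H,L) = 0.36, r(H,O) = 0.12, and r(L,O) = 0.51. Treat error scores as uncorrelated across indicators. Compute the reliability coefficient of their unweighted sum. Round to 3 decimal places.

Var(H+L+O) = 3 + 2·[0.36 + 0.12 + 0.51] = 3 + 1.98 = 4.98.
With uncorrelated errors the cross-covariances are all true-score covariance, so they carry over unchanged; only the diagonal terms shrink to ρᵢσᵢ².
True-score variance = [0.58 + 0.55 + 0.64] + 1.98 = 1.77 + 1.98 = 3.75.
Reliability = 3.75 / 4.98 = 0.753.

0.753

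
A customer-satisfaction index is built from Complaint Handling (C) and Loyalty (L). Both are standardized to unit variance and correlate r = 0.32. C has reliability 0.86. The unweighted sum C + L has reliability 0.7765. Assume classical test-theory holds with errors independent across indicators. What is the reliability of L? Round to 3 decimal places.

Var(C+L) = 2 + 2·0.32 = 2.640.
True-score variance = ρ_C + ρ_L + 2·0.32, so 0.7765 = (0.86 + ρ_L + 0.64) / 2.640.
ρ_L = 0.7765·2.640 − 0.86 − 0.64 = 0.550.

0.550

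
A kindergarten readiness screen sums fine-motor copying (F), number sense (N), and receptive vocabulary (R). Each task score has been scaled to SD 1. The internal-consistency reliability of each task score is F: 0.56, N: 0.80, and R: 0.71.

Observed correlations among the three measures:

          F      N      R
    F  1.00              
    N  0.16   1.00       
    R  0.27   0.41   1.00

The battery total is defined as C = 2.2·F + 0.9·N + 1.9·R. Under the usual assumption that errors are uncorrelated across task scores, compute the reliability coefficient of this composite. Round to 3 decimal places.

Var(C) = 2.2² + 0.9² + 1.9² + 2·[1.98·0.16 + 4.18·0.27 + 1.71·0.41] = 9.26 + 4.293 = 13.553.
With uncorrelated errors the cross-covariances are all true-score covariance, so they carry over unchanged; only the diagonal terms shrink to ρᵢσᵢ².
True-score variance = [2.2²·0.56 + 0.9²·0.80 + 1.9²·0.71] + 4.293 = 5.9215 + 4.293 = 10.2145.
Reliability = 10.2145 / 13.553 = 0.754.

0.754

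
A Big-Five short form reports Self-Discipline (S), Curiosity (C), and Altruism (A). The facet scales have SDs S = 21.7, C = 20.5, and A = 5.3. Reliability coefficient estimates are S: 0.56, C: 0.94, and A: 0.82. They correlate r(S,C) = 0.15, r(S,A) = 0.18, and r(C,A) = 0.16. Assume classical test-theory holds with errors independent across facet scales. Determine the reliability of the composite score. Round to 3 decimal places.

Var(S+C+A) = 21.7² + 20.5² + 5.3² + 2·[21.7·20.5·0.15 + 21.7·5.3·0.18 + 20.5·5.3·0.16] = 919.23 + 209.627 = 1128.86.
Because errors are independent across components, Cov(Tᵢ,Tⱼ) = Cov(Xᵢ,Xⱼ); the off-diagonal part of the true-score variance is the same as above.
True-score variance = [21.7²·0.56 + 20.5²·0.94 + 5.3²·0.82] + 209.627 = 681.767 + 209.627 = 891.394.
Reliability = 891.394 / 1128.86 = 0.790.

0.790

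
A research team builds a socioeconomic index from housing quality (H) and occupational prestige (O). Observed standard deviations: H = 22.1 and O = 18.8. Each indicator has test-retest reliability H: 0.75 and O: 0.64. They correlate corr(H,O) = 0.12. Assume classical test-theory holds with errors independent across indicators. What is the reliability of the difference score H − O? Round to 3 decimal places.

Var(H−O) = 22.1² + 18.8² − 2·22.1·18.8·0.12 = 841.85 − 99.7152 = 742.135.
Under uncorrelated errors the observed covariances equal the true-score covariances, so only the own-variance terms attenuate.
True-score variance = [22.1²·0.75 + 18.8²·0.64] − 99.7152 = 592.509 − 99.7152 = 492.794.
Reliability = 492.794 / 742.135 = 0.664.

0.664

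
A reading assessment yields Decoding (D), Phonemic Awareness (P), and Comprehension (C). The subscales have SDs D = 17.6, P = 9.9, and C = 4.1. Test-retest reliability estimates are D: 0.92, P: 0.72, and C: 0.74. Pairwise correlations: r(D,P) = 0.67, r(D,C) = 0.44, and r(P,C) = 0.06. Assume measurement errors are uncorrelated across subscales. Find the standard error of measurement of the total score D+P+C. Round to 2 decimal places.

7.52

Var(total) = 424.58 + 301.853 = 726.433.
True-score variance = 367.986 + 301.853 = 669.839, so reliability = 0.9221.
Error variance = 726.433 − 669.839 = 56.5942; SEM = √56.5942 = 7.52.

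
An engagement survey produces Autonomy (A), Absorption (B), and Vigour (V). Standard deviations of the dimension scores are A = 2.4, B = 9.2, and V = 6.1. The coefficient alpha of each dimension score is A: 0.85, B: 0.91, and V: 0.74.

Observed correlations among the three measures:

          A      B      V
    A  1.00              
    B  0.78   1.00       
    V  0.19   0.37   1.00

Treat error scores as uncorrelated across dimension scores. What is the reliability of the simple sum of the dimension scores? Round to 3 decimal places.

0.913

Var(A+B+V) = 2.4² + 9.2² + 6.1² + 2·[2.4·9.2·0.78 + 2.4·6.1·0.19 + 9.2·6.1·0.37] = 127.61 + 81.5368 = 209.147.
With uncorrelated errors the cross-covariances are all true-score covariance, so they carry over unchanged; only the diagonal terms shrink to ρᵢσᵢ².
True-score variance = [2.4²·0.85 + 9.2²·0.91 + 6.1²·0.74] + 81.5368 = 109.454 + 81.5368 = 190.991.
Reliability = 190.991 / 209.147 = 0.913.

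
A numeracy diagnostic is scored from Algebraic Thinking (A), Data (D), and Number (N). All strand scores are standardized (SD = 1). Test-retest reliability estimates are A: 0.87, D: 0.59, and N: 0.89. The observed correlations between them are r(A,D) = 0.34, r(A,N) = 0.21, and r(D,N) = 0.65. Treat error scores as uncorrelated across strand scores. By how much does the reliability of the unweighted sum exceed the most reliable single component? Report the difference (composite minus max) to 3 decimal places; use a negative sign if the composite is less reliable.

-0.010

Var(sum) = 3 + 2.4 = 5.4; true-score variance = 2.35 + 2.4 = 4.75; composite reliability = 0.8796.
Max component reliability = 0.8900.
Difference = 0.8796 − 0.8900 = -0.010.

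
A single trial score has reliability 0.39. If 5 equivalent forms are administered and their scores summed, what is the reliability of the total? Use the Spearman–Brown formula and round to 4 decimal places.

ρ_k = kρ / (1 + (k−1)ρ) = 5·0.39 / (1 + 4·0.39) = 1.950 / 2.560 = 0.7617.

0.7617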